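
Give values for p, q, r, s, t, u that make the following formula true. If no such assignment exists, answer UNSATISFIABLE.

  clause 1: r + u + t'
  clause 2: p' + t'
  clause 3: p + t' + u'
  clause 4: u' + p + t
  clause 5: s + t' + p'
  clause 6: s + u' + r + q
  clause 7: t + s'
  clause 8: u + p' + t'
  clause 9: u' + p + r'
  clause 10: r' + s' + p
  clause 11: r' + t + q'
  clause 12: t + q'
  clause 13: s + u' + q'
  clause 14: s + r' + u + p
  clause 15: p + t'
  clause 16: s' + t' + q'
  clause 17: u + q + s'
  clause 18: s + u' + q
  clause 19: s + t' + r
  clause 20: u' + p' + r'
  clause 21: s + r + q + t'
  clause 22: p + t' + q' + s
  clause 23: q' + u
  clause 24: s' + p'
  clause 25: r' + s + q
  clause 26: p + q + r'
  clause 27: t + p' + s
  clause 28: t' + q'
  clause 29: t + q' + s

Suppose p = 0.
(t') alone gives t = 0.
(u') alone gives u = 0.
(s') alone gives s = 0.
(q') alone gives q = 0.
(r') alone gives r = 0.
This assignment satisfies each clause.

p ↦ 0,  q ↦ 0,  r ↦ 0,  s ↦ 0,  t ↦ 0,  u ↦ 0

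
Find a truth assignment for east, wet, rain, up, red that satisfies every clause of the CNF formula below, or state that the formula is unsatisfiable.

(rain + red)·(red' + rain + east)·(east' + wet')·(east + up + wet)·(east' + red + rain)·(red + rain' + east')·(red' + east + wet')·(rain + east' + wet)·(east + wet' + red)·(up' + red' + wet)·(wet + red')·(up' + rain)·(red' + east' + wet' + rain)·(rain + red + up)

Suppose rain = 1.
Suppose east = 0.
Suppose up = 1.
Suppose red = 0.
From the singleton clause (wet'), wet = 0.
This assignment satisfies each clause.

east ↦ 0; wet ↦ 0; rain ↦ 1; up ↦ 1; red ↦ 0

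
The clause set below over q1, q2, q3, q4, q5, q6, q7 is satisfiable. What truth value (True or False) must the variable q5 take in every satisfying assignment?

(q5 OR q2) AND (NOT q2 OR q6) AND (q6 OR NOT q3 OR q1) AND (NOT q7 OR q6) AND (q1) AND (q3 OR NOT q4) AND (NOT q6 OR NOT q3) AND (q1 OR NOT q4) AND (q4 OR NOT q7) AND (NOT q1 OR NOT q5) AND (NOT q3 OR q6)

False

Suppose q5 = true.
The clause (q1) is unit, so q1 = true.
Now (NOT q1) is unsatisfied and unit — conflict.
So every satisfying assignment has q5 = False.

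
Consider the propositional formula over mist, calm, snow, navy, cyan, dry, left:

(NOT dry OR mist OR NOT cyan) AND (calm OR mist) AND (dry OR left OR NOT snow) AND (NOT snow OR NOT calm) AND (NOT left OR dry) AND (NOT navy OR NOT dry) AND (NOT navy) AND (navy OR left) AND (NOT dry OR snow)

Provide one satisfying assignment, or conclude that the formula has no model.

mist ↦ true, calm ↦ false, snow ↦ true, navy ↦ false, cyan ↦ false, dry ↦ true, left ↦ true

(NOT navy) alone gives navy = false.
(left) alone gives left = true.
(dry) alone gives dry = true.
(snow) alone gives snow = true.
(NOT calm) alone gives calm = false.
(mist) alone gives mist = true.
Every clause is now satisfied; cyan is unconstrained.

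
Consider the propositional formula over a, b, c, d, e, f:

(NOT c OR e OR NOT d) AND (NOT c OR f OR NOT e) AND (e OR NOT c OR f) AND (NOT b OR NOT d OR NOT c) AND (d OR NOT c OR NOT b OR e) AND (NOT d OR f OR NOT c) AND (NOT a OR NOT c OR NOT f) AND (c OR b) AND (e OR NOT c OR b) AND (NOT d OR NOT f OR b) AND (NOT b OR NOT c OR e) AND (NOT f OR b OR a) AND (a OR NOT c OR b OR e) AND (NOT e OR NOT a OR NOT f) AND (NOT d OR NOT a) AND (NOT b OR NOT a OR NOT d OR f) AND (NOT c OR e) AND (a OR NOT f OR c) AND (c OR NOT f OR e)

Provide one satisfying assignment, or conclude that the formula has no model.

a: true,  b: true,  c: false,  d: false,  e: false,  f: false

Branch on c: set c = false.
Unit clause (b) forces b = true.
Branch on d: set d = false.
Branch on a: set a = true.
Branch on e: set e = false.
Unit clause (NOT f) forces f = false.
This assignment satisfies each clause.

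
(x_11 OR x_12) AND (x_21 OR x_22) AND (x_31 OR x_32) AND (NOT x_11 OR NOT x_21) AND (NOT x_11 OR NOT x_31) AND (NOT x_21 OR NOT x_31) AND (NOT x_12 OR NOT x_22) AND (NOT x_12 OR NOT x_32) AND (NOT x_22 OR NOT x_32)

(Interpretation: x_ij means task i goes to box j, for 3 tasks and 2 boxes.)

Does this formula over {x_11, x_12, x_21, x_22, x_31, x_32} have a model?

Try x_11 = true.
From the singleton clause (NOT x_21), x_21 = false.
From the singleton clause (x_22), x_22 = true.
From the singleton clause (NOT x_31), x_31 = false.
From the singleton clause (x_32), x_32 = true.
That conflicts with the unit clause (NOT x_32).
So x_11 must be the other value — set x_11 = false.
From the singleton clause (x_12), x_12 = true.
From the singleton clause (NOT x_22), x_22 = false.
From the singleton clause (x_21), x_21 = true.
From the singleton clause (NOT x_31), x_31 = false.
From the singleton clause (x_32), x_32 = true.
That conflicts with the unit clause (NOT x_32).
Either choice for x_11 ends in contradiction.
No assignment satisfies every clause.

No, unsatisfiable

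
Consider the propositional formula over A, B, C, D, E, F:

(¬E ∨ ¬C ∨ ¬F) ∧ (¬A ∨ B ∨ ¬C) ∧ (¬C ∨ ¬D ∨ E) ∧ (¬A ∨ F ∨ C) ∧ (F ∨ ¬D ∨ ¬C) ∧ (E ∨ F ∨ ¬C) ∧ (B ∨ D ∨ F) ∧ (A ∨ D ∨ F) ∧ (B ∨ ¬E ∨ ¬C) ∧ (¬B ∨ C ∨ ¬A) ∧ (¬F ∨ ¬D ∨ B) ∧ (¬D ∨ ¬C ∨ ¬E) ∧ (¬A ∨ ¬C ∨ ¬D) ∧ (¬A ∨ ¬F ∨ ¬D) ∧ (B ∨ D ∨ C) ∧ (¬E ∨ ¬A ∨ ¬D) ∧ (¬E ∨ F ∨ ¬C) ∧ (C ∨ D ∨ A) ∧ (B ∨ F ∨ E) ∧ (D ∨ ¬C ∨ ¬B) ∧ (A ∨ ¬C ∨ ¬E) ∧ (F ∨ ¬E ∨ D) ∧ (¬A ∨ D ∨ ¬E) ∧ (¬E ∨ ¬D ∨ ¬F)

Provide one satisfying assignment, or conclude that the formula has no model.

Suppose E = True.
Suppose C = False.
Suppose A = False.
Unit clause (D) forces D = True.
Unit clause (¬F) forces F = False.
No clause remains; B is free.

A ↦ False, B ↦ True, C ↦ False, D ↦ True, E ↦ True, F ↦ False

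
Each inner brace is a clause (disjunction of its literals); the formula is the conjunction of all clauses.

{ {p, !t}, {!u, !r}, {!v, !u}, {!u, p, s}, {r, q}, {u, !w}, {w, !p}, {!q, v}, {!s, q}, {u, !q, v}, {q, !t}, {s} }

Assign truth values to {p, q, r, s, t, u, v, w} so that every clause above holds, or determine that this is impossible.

p: false, q: true, r: true, s: true, t: false, u: false, v: true, w: false

(s) alone gives s = true.
(q) alone gives q = true.
(v) alone gives v = true.
(!u) alone gives u = false.
(!w) alone gives w = false.
(!p) alone gives p = false.
(!t) alone gives t = false.
Every clause is now satisfied; r is unconstrained.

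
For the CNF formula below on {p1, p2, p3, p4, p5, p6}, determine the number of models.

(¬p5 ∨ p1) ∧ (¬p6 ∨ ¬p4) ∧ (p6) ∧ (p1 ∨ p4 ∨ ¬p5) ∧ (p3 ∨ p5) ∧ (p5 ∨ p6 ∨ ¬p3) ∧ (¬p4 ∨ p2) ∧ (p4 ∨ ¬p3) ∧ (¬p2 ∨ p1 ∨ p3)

There are 2^6 = 64 truth assignments over (p1, p2, p3, p4, p5, p6).
Split on p4. With p4 = True, the clauses containing p4 are satisfied and ¬p4 drops from the rest; 0 of the 2^5 = 32 assignments to the other variables satisfy what remains.
With p4 = False, by the same count on the reduced clause set, 2 assignments work.
Total: 0 + 2 = 2.

2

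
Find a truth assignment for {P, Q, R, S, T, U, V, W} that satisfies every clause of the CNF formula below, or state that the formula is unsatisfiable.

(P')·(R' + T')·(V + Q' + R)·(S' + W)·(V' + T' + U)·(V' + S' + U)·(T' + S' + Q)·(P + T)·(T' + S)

From the singleton clause (P'), P = 0.
From the singleton clause (T), T = 1.
From the singleton clause (R'), R = 0.
From the singleton clause (S), S = 1.
From the singleton clause (W), W = 1.
From the singleton clause (Q), Q = 1.
From the singleton clause (V), V = 1.
From the singleton clause (U), U = 1.
Every clause now holds.

P=0,  Q=1,  R=0,  S=1,  T=1,  U=1,  V=1,  W=1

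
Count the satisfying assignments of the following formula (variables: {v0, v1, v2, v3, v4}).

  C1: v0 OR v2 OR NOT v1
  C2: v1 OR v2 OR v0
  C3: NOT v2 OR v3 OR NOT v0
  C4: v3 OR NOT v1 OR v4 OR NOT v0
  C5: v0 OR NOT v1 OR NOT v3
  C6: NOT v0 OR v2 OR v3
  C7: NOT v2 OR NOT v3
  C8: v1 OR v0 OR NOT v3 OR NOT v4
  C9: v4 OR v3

There are 2^5 = 32 truth assignments over (v0, v1, v2, v3, v4).
Split on v3. With v3 = true, the clauses containing v3 are satisfied and NOT v3 drops from the rest; 4 of the 2^4 = 16 assignments to the other variables satisfy what remains.
With v3 = false, by the same count on the reduced clause set, 2 assignments work.
(One model: v0=F, v1=F, v2=T, v3=F, v4=T.)
Total: 4 + 2 = 6.

6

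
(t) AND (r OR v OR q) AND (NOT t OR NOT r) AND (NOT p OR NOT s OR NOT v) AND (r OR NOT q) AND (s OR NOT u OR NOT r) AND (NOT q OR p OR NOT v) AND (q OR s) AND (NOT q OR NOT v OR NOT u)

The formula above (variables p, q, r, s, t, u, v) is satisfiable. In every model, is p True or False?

False

Suppose p = true.
The clause (t) is unit, so t = true.
The clause (NOT r) is unit, so r = false.
The clause (NOT q) is unit, so q = false.
The clause (v) is unit, so v = true.
The clause (NOT s) is unit, so s = false.
But (s) is also a unit clause — contradiction.
So every satisfying assignment has p = False.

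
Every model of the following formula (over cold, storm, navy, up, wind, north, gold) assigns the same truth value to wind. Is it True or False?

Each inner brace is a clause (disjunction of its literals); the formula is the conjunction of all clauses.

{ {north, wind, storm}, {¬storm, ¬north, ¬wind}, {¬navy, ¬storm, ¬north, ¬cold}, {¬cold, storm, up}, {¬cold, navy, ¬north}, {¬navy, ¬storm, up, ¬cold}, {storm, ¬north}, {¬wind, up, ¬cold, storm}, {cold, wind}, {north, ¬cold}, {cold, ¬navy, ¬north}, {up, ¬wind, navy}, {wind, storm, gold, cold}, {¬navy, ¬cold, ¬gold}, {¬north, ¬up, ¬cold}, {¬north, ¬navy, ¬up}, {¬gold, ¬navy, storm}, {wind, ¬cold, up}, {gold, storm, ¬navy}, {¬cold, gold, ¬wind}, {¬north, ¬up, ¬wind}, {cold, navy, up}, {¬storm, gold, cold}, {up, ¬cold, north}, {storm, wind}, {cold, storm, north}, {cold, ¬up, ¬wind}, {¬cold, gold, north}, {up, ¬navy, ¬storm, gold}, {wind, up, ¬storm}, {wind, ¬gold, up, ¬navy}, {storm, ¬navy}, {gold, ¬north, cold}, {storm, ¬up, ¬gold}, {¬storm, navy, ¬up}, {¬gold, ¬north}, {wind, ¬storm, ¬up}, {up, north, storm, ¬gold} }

Suppose wind = False.
The clause (cold) is unit, so cold = True.
The clause (north) is unit, so north = True.
The clause (navy) is unit, so navy = True.
The clause (¬storm) is unit, so storm = False.
But (storm) is also a unit clause — contradiction.
So every satisfying assignment has wind = True.

True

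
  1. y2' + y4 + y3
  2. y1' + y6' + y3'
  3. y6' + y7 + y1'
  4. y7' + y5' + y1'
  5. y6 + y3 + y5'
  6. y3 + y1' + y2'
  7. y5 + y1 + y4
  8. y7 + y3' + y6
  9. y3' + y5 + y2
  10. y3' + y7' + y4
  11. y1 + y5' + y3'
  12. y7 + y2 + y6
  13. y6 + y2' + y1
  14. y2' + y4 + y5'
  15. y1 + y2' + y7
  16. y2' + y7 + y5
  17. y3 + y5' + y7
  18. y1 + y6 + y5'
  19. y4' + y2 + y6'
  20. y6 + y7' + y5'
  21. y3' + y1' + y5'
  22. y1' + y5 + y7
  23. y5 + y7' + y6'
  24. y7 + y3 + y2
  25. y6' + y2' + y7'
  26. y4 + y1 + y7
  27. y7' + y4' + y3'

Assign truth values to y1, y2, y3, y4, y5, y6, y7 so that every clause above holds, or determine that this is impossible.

Branch on y2: set y2 = 0.
Branch on y3: set y3 = 0.
The clause (y7) is unit, so y7 = 1.
Branch on y5: set y5 = 0.
The clause (y6') is unit, so y6 = 0.
Branch on y1: set y1 = 1.
No clause remains; y4 is free.

y1=1; y2=0; y3=0; y4=0; y5=0; y6=0; y7=1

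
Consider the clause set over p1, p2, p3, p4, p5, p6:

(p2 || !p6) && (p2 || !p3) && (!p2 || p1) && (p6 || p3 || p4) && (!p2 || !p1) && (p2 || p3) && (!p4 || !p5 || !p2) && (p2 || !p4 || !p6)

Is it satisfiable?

Case p2 = true:
Unit clause (p1) forces p1 = true.
That conflicts with the unit clause (!p1).
That branch fails; take p2 = false instead.
Unit clause (!p6) forces p6 = false.
Unit clause (!p3) forces p3 = false.
That conflicts with the unit clause (p3).
Either choice for p2 ends in contradiction.
No assignment satisfies every clause.

Unsatisfiable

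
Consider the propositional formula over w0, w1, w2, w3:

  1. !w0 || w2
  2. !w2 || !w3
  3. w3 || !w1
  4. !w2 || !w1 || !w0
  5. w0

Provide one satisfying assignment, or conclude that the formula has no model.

w0: true; w1: false; w2: true; w3: false

Unit clause (w0) forces w0 = true.
Unit clause (w2) forces w2 = true.
Unit clause (!w3) forces w3 = false.
Unit clause (!w1) forces w1 = false.
This assignment satisfies each clause.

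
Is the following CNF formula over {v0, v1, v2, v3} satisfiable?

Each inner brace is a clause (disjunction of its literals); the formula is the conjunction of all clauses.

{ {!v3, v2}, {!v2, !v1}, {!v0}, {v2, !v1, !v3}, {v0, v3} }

Yes

(!v0) alone gives v0 = false.
(v3) alone gives v3 = true.
(v2) alone gives v2 = true.
(!v1) alone gives v1 = false.
This assignment satisfies each clause.
A satisfying assignment: v0: false, v1: false, v2: true, v3: true.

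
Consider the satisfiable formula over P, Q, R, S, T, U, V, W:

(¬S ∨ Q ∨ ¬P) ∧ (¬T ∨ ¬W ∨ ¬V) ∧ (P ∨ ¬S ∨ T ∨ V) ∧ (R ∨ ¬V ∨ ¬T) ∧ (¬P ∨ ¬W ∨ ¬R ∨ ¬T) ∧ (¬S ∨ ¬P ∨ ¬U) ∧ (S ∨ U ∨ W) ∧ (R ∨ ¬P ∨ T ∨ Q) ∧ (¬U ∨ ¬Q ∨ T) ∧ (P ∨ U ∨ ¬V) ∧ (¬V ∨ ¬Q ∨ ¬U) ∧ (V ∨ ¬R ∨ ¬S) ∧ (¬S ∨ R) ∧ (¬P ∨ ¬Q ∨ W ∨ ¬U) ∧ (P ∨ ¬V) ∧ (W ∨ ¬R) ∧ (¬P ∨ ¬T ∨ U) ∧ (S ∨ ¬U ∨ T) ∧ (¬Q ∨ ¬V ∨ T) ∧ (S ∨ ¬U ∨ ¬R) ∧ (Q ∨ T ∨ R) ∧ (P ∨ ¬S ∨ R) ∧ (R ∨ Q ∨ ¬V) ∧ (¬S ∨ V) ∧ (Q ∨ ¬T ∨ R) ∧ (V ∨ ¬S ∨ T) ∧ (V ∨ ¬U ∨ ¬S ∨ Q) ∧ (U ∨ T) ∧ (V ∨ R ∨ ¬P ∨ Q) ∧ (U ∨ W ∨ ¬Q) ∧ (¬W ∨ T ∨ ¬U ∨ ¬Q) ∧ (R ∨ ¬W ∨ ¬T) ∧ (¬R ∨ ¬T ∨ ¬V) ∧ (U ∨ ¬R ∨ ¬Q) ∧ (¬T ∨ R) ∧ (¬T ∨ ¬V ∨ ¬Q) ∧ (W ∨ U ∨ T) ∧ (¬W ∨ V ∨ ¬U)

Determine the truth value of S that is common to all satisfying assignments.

Suppose S = True.
From the singleton clause (R), R = True.
From the singleton clause (V), V = True.
From the singleton clause (P), P = True.
From the singleton clause (Q), Q = True.
From the singleton clause (¬U), U = False.
That conflicts with the unit clause (U).
So every satisfying assignment has S = False.

False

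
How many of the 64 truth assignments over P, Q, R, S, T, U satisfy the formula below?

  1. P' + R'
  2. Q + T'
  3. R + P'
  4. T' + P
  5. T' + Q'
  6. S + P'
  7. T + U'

There are 2^6 = 64 truth assignments over (P, Q, R, S, T, U).
Split on T. With T = 1, the clauses containing T are satisfied and T' drops from the rest; 0 of the 2^5 = 32 assignments to the other variables satisfy what remains.
With T = 0, by the same count on the reduced clause set, 8 assignments work.
(One model: P=F, Q=F, R=F, S=F, T=F, U=F.)
Total: 0 + 8 = 8.

8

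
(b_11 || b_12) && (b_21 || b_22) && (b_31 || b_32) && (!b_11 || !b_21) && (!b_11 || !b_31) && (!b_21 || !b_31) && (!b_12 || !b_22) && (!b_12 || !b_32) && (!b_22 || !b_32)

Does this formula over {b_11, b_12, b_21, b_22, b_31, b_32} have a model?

Unsatisfiable

Case b_11 = true:
(!b_21) alone gives b_21 = false.
(b_22) alone gives b_22 = true.
(!b_31) alone gives b_31 = false.
(b_32) alone gives b_32 = true.
But (!b_32) is also a unit clause — contradiction.
So b_11 must be the other value — set b_11 = false.
(b_12) alone gives b_12 = true.
(!b_22) alone gives b_22 = false.
(b_21) alone gives b_21 = true.
(!b_31) alone gives b_31 = false.
(b_32) alone gives b_32 = true.
But (!b_32) is also a unit clause — contradiction.
Neither b_11 = true nor b_11 = false works.
No assignment satisfies every clause.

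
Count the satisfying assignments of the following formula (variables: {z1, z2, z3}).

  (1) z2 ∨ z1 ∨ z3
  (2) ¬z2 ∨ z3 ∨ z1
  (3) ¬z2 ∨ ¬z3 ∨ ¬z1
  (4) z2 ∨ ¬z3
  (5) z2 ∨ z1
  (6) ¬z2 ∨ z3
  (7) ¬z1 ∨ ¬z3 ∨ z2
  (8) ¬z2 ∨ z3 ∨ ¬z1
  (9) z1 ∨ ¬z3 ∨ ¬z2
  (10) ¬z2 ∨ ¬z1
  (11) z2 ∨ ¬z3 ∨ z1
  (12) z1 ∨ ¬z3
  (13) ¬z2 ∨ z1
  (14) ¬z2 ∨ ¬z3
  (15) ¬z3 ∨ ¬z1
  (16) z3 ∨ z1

1

There are 2^3 = 8 truth assignments over (z1, z2, z3).
Check each against the 16 clauses (columns in the order z1, z2, z3):
  F F F  ✗ fails (z2 ∨ z1 ∨ z3)
  F F T  ✗ fails (z2 ∨ ¬z3)
  F T F  ✗ fails (¬z2 ∨ z3 ∨ z1)
  F T T  ✗ fails (z1 ∨ ¬z3 ∨ ¬z2)
  T F F  ✓ satisfies all
  T F T  ✗ fails (z2 ∨ ¬z3)
  T T F  ✗ fails (¬z2 ∨ z3)
  T T T  ✗ fails (¬z2 ∨ ¬z3 ∨ ¬z1)
1 of the 8 rows is a model.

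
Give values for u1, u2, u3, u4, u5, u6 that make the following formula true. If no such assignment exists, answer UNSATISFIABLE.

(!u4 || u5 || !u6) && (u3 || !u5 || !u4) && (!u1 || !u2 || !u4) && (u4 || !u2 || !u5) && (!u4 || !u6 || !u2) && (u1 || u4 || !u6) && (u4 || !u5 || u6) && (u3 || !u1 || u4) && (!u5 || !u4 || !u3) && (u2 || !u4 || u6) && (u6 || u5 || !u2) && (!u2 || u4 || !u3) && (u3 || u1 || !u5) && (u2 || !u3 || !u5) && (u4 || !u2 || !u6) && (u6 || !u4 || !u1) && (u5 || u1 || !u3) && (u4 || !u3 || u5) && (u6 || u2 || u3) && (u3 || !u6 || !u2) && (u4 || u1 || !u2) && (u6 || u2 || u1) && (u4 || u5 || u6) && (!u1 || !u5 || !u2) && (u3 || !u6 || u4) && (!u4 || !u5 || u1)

UNSATISFIABLE

Case u4 = false:
Case u2 = false:
Case u1 = true:
From the singleton clause (u3), u3 = true.
From the singleton clause (!u5), u5 = false.
That conflicts with the unit clause (u5).
So u1 must be the other value — set u1 = false.
From the singleton clause (!u6), u6 = false.
That conflicts with the unit clause (u6).
Either choice for u1 ends in contradiction.
So u2 must be the other value — set u2 = true.
From the singleton clause (!u5), u5 = false.
From the singleton clause (u6), u6 = true.
That conflicts with the unit clause (!u6).
Either choice for u2 ends in contradiction.
So u4 must be the other value — set u4 = true.
Case u5 = true:
From the singleton clause (u3), u3 = true.
That conflicts with the unit clause (!u3).
So u5 must be the other value — set u5 = false.
From the singleton clause (!u6), u6 = false.
From the singleton clause (u2), u2 = true.
That conflicts with the unit clause (!u2).
Either choice for u5 ends in contradiction.
Either choice for u4 ends in contradiction.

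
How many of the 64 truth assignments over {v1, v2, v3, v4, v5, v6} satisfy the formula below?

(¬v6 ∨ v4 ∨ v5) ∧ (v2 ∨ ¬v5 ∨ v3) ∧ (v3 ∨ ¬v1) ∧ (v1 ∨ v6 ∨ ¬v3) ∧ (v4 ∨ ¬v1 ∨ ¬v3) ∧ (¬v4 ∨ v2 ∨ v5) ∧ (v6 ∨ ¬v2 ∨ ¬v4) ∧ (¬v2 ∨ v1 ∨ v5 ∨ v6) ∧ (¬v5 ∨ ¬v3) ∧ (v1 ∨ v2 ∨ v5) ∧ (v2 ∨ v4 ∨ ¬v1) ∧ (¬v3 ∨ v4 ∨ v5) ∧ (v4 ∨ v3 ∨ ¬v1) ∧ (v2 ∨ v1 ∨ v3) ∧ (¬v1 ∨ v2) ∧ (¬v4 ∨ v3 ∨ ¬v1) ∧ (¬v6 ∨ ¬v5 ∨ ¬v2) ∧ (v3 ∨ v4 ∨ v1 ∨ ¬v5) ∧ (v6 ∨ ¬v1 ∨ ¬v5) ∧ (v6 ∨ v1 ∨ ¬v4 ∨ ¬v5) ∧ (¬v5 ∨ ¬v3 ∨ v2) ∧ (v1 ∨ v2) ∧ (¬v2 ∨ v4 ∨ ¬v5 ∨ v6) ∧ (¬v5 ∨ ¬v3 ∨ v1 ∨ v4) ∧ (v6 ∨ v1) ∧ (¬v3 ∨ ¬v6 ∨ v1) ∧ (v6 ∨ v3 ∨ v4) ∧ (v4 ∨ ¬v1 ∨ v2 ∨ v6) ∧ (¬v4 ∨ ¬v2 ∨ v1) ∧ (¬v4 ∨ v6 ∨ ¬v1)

There are 2^6 = 64 truth assignments over (v1, v2, v3, v4, v5, v6).
Split on v5. With v5 = True, the clauses containing v5 are satisfied and ¬v5 drops from the rest; 0 of the 2^5 = 32 assignments to the other variables satisfy what remains.
With v5 = False, by the same count on the reduced clause set, 1 assignment works.
(One model: v1=T, v2=T, v3=T, v4=T, v5=F, v6=T.)
Total: 0 + 1 = 1.

1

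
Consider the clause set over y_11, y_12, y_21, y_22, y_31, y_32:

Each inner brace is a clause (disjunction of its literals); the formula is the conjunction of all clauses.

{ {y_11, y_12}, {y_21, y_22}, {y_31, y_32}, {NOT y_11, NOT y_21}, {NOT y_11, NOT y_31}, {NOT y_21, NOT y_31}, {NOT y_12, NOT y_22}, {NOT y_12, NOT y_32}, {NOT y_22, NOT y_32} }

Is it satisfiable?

Branch on y_11: set y_11 = true.
(NOT y_21) alone gives y_21 = false.
(y_22) alone gives y_22 = true.
(NOT y_31) alone gives y_31 = false.
(y_32) alone gives y_32 = true.
That conflicts with the unit clause (NOT y_32).
So y_11 must be the other value — set y_11 = false.
(y_12) alone gives y_12 = true.
(NOT y_22) alone gives y_22 = false.
(y_21) alone gives y_21 = true.
(NOT y_31) alone gives y_31 = false.
(y_32) alone gives y_32 = true.
That conflicts with the unit clause (NOT y_32).
Both values of y_11 lead to a conflict.
No assignment satisfies every clause.

Unsatisfiable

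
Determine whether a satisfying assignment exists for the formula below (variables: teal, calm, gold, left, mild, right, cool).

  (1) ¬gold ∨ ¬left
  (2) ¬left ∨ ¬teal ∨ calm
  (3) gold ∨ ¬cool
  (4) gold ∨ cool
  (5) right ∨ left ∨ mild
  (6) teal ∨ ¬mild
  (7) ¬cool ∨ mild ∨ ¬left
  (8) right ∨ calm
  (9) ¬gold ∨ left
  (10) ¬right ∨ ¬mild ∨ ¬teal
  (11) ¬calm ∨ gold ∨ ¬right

Branch on gold: set gold = False.
(¬cool) alone gives cool = False.
Now (cool) is unsatisfied and unit — conflict.
So gold must be the other value — set gold = True.
(¬left) alone gives left = False.
Now (left) is unsatisfied and unit — conflict.
Either choice for gold ends in contradiction.
No assignment satisfies every clause.

No, unsatisfiable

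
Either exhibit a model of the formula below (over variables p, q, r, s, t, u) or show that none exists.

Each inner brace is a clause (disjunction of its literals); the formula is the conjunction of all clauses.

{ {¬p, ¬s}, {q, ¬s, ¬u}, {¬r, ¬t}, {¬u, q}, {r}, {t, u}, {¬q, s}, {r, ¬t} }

(r) alone gives r = True.
(¬t) alone gives t = False.
(u) alone gives u = True.
(q) alone gives q = True.
(s) alone gives s = True.
(¬p) alone gives p = False.
This assignment satisfies each clause.

p ↦ False, q ↦ True, r ↦ True, s ↦ True, t ↦ False, u ↦ True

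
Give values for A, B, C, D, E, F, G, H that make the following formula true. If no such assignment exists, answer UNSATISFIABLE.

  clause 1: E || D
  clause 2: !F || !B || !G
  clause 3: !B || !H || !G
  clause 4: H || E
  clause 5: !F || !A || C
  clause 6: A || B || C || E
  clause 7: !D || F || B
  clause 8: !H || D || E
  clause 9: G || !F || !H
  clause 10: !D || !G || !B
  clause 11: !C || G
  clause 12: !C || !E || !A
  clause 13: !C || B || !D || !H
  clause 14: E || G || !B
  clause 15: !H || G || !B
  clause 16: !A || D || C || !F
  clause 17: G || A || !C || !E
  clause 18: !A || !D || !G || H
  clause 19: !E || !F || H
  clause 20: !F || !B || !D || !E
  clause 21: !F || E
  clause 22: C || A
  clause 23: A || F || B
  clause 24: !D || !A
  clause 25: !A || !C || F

Try E = true.
Try C = false.
Unit clause (A) forces A = true.
Unit clause (!F) forces F = false.
Unit clause (!D) forces D = false.
Try B = true.
Try H = false.
No clause remains; G is free.

A ↦ true; B ↦ true; C ↦ false; D ↦ false; E ↦ true; F ↦ false; G ↦ true; H ↦ false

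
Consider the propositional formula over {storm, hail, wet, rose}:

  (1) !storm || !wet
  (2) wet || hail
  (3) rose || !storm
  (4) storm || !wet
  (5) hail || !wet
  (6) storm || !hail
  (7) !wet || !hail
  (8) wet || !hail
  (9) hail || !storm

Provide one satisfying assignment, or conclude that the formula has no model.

Case storm = false:
From the singleton clause (!wet), wet = false.
From the singleton clause (hail), hail = true.
That conflicts with the unit clause (!hail).
So storm must be the other value — set storm = true.
From the singleton clause (!wet), wet = false.
From the singleton clause (hail), hail = true.
That conflicts with the unit clause (!hail).
Both values of storm lead to a conflict.

UNSATISFIABLE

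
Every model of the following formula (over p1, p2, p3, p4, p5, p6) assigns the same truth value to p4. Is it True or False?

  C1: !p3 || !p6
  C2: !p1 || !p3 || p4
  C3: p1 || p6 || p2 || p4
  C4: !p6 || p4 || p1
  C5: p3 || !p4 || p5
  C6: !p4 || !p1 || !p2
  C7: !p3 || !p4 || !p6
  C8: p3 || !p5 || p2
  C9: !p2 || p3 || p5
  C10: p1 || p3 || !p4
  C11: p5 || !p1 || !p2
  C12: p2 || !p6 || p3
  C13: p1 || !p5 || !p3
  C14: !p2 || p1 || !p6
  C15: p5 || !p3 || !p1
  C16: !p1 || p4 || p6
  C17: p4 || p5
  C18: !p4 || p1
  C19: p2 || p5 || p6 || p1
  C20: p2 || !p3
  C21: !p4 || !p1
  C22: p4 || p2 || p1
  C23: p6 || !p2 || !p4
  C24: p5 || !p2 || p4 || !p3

Suppose p4 = true.
(p1) alone gives p1 = true.
Now (!p1) is unsatisfied and unit — conflict.
So every satisfying assignment has p4 = False.

False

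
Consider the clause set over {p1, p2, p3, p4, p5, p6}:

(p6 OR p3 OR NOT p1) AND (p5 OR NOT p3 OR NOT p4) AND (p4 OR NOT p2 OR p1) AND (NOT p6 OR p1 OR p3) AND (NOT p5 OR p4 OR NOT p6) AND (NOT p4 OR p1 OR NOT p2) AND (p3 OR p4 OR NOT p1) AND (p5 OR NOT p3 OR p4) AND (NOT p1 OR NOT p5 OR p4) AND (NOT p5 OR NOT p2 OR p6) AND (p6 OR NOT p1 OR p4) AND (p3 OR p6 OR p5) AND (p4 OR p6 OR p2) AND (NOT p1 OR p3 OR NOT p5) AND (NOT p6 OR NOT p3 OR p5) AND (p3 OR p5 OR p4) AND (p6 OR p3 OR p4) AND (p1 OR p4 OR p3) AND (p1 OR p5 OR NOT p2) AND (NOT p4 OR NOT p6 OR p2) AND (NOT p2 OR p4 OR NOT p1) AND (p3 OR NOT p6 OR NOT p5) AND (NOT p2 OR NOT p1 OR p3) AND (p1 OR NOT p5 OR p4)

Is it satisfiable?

Branch on p6: set p6 = false.
Branch on p3: set p3 = true.
Branch on p5: set p5 = true.
(NOT p2) alone gives p2 = false.
(p4) alone gives p4 = true.
No clause remains; p1 is free.
A satisfying assignment: p1=true, p2=false, p3=true, p4=true, p5=true, p6=false.

Yes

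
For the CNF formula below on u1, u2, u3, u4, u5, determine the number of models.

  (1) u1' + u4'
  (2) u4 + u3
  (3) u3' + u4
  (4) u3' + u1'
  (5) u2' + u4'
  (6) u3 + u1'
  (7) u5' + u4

There are 2^5 = 32 truth assignments over (u1, u2, u3, u4, u5).
Split on u4. With u4 = 1, the clauses containing u4 are satisfied and u4' drops from the rest; 4 of the 2^4 = 16 assignments to the other variables satisfy what remains.
With u4 = 0, by the same count on the reduced clause set, 0 assignments work.
Total: 4 + 0 = 4.

4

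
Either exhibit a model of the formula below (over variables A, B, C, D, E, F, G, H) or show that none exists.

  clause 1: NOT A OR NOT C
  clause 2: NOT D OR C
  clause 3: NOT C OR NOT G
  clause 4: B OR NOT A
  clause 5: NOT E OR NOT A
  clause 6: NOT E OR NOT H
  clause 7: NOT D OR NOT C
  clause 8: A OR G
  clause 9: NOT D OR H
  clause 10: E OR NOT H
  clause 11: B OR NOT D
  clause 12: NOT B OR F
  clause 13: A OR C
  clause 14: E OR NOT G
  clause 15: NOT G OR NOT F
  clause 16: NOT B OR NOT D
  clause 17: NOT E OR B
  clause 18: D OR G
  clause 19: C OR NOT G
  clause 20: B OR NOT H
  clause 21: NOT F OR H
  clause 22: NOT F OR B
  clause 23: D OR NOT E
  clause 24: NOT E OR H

Suppose A = false.
The clause (G) is unit, so G = true.
The clause (NOT C) is unit, so C = false.
That conflicts with the unit clause (C).
So A must be the other value — set A = true.
The clause (NOT C) is unit, so C = false.
The clause (NOT D) is unit, so D = false.
The clause (B) is unit, so B = true.
The clause (NOT E) is unit, so E = false.
The clause (NOT H) is unit, so H = false.
The clause (F) is unit, so F = true.
That conflicts with the unit clause (NOT F).
Neither A = true nor A = false works.

UNSATISFIABLE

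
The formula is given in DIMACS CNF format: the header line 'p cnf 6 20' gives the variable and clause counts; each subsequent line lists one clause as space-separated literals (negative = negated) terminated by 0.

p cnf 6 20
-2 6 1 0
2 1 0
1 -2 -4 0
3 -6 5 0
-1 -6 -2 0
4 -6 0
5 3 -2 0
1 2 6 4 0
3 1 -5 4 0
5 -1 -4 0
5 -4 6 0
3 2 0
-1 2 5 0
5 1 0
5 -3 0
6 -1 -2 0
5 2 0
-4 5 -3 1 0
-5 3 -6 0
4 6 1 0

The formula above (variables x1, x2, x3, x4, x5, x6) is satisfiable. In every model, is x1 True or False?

Suppose x1 = False.
The clause (x2) is unit, so x2 = True.
The clause (x6) is unit, so x6 = True.
The clause (¬x4) is unit, so x4 = False.
But (x4) is also a unit clause — contradiction.
So every satisfying assignment has x1 = True.

True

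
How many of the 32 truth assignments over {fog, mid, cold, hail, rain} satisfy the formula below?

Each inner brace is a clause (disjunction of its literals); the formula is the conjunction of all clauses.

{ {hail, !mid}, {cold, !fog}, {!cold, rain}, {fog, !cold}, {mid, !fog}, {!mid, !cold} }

6

There are 2^5 = 32 truth assignments over (fog, mid, cold, hail, rain).
Split on mid. With mid = true, the clauses containing mid are satisfied and !mid drops from the rest; 2 of the 2^4 = 16 assignments to the other variables satisfy what remains.
With mid = false, by the same count on the reduced clause set, 4 assignments work.
Total: 2 + 4 = 6.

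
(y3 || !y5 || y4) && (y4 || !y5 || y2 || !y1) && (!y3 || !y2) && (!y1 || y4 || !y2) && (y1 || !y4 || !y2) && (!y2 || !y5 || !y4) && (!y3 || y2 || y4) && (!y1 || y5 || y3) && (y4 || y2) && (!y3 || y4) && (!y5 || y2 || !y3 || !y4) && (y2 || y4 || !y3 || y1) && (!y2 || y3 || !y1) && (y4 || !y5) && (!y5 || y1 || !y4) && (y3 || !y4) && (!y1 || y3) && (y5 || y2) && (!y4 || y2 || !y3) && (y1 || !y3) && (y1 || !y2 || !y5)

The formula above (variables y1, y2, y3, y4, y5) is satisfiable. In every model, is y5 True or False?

False

Suppose y5 = true.
The clause (y4) is unit, so y4 = true.
The clause (!y2) is unit, so y2 = false.
The clause (!y3) is unit, so y3 = false.
But (y3) is also a unit clause — contradiction.
So every satisfying assignment has y5 = False.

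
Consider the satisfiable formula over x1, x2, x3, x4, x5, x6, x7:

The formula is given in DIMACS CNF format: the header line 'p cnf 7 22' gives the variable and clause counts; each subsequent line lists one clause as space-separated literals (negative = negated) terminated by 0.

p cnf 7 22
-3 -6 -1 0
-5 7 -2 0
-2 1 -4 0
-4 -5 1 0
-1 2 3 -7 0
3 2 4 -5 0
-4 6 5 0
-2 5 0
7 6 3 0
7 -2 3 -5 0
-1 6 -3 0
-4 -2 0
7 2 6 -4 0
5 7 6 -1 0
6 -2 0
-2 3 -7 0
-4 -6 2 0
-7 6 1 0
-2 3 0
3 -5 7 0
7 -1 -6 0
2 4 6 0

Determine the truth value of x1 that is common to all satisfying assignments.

False

Suppose x1 = True.
Case x3 = False:
Unit clause (¬x2) forces x2 = False.
Unit clause (¬x7) forces x7 = False.
Unit clause (x6) forces x6 = True.
That conflicts with the unit clause (¬x6).
That branch fails; take x3 = True instead.
Unit clause (¬x6) forces x6 = False.
That conflicts with the unit clause (x6).
Both values of x3 lead to a conflict.
So every satisfying assignment has x1 = False.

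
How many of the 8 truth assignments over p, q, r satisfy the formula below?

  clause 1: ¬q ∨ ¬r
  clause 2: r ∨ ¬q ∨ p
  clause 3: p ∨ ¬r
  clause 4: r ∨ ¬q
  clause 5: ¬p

1

There are 2^3 = 8 truth assignments over (p, q, r).
Check each against the 5 clauses (columns in the order p, q, r):
  F F F  ✓ satisfies all
  F F T  ✗ fails (p ∨ ¬r)
  F T F  ✗ fails (r ∨ ¬q ∨ p)
  F T T  ✗ fails (¬q ∨ ¬r)
  T F F  ✗ fails (¬p)
  T F T  ✗ fails (¬p)
  T T F  ✗ fails (r ∨ ¬q)
  T T T  ✗ fails (¬q ∨ ¬r)
1 of the 8 rows is a model.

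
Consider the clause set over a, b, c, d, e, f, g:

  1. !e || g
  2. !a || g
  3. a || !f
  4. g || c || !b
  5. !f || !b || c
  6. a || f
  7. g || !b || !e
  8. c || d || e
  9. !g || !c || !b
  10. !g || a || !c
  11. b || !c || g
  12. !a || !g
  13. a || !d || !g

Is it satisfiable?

No

Suppose e = false.
Suppose a = false.
From the singleton clause (!f), f = false.
Now (f) is unsatisfied and unit — conflict.
Undo a and try a = true.
From the singleton clause (g), g = true.
Now (!g) is unsatisfied and unit — conflict.
Both values of a lead to a conflict.
Undo e and try e = true.
From the singleton clause (g), g = true.
From the singleton clause (!a), a = false.
From the singleton clause (!f), f = false.
Now (f) is unsatisfied and unit — conflict.
Both values of e lead to a conflict.
No assignment satisfies every clause.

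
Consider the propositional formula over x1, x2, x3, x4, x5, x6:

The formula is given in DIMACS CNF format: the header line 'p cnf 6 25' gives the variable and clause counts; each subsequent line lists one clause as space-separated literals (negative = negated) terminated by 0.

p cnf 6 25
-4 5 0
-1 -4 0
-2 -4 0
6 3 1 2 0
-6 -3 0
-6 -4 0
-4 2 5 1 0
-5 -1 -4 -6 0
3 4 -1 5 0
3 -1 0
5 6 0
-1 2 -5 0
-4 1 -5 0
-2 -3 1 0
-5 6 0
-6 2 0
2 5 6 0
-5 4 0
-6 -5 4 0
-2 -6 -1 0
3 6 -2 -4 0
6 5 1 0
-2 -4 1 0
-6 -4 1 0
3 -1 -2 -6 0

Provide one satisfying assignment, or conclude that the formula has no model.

x1 ↦ False,  x2 ↦ True,  x3 ↦ False,  x4 ↦ False,  x5 ↦ False,  x6 ↦ True

Try x4 = False.
(¬x5) alone gives x5 = False.
(x6) alone gives x6 = True.
(¬x3) alone gives x3 = False.
(¬x1) alone gives x1 = False.
(x2) alone gives x2 = True.
Every clause now holds.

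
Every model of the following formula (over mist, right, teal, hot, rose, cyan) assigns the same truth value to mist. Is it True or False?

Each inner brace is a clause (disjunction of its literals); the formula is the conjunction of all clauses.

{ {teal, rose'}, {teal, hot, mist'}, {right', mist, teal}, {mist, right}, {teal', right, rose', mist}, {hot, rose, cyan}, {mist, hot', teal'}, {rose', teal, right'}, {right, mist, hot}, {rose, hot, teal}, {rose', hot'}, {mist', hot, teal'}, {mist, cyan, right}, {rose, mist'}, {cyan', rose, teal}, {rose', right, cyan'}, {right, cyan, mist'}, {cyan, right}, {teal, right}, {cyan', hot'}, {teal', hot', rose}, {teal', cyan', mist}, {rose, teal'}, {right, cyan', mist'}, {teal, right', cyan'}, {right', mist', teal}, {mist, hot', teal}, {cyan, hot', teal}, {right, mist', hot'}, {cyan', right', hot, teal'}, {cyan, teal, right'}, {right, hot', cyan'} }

Suppose mist = 1.
(rose) alone gives rose = 1.
(teal) alone gives teal = 1.
(hot') alone gives hot = 0.
That conflicts with the unit clause (hot).
So every satisfying assignment has mist = False.

False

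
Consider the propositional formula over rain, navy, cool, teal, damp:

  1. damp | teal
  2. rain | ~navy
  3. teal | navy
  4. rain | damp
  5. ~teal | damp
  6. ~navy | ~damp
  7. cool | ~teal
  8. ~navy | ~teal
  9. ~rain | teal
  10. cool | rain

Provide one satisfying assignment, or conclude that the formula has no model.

rain: 1,  navy: 0,  cool: 1,  teal: 1,  damp: 1

Branch on damp: set damp = 1.
From the singleton clause (~navy), navy = 0.
From the singleton clause (teal), teal = 1.
From the singleton clause (cool), cool = 1.
No clause remains; rain is free.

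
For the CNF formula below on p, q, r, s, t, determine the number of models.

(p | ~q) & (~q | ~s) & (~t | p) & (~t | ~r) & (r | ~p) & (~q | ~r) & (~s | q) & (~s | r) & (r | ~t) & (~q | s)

3

There are 2^5 = 32 truth assignments over (p, q, r, s, t).
Split on p. With p = 1, the clauses containing p are satisfied and ~p drops from the rest; 1 of the 2^4 = 16 assignments to the other variables satisfy what remains.
With p = 0, by the same count on the reduced clause set, 2 assignments work.
Total: 1 + 2 = 3.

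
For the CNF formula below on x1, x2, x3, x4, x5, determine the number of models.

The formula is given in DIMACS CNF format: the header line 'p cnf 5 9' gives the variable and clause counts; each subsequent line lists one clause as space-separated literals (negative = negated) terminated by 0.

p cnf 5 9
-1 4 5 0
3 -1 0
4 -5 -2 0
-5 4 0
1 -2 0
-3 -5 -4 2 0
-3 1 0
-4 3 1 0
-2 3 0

There are 2^5 = 32 truth assignments over (x1, x2, x3, x4, x5).
Split on x5. With x5 = True, the clauses containing x5 are satisfied and ¬x5 drops from the rest; 1 of the 2^4 = 16 assignments to the other variables satisfy what remains.
With x5 = False, by the same count on the reduced clause set, 3 assignments work.
(One model: x1=F, x2=F, x3=F, x4=F, x5=F.)
Total: 1 + 3 = 4.

4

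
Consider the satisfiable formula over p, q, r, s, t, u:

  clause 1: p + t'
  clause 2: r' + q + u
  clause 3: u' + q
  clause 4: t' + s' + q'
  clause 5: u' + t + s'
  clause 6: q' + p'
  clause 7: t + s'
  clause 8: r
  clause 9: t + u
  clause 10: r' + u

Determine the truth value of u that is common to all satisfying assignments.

True

Suppose u = 0.
Unit clause (r) forces r = 1.
That conflicts with the unit clause (r').
So every satisfying assignment has u = True.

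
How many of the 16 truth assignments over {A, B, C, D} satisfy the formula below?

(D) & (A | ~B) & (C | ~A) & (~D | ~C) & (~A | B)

1

There are 2^4 = 16 truth assignments over (A, B, C, D).
Check each against the 5 clauses (columns in the order A, B, C, D):
  F F F F  ✗ fails (D)
  F F F T  ✓ satisfies all
  F F T F  ✗ fails (D)
  F F T T  ✗ fails (~D | ~C)
  F T F F  ✗ fails (D)
  F T F T  ✗ fails (A | ~B)
  F T T F  ✗ fails (D)
  F T T T  ✗ fails (A | ~B)
  T F F F  ✗ fails (D)
  T F F T  ✗ fails (C | ~A)
  T F T F  ✗ fails (D)
  T F T T  ✗ fails (~D | ~C)
  T T F F  ✗ fails (D)
  T T F T  ✗ fails (C | ~A)
  T T T F  ✗ fails (D)
  T T T T  ✗ fails (~D | ~C)
1 of the 16 rows is a model.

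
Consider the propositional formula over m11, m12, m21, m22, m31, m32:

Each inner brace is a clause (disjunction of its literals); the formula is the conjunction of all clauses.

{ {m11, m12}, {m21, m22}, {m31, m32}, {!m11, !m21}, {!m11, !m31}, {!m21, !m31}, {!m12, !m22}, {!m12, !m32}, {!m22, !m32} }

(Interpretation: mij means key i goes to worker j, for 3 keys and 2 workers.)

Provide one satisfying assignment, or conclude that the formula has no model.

UNSATISFIABLE

Branch on m11: set m11 = true.
(!m21) alone gives m21 = false.
(m22) alone gives m22 = true.
(!m31) alone gives m31 = false.
(m32) alone gives m32 = true.
That conflicts with the unit clause (!m32).
So m11 must be the other value — set m11 = false.
(m12) alone gives m12 = true.
(!m22) alone gives m22 = false.
(m21) alone gives m21 = true.
(!m31) alone gives m31 = false.
(m32) alone gives m32 = true.
That conflicts with the unit clause (!m32).
Neither m11 = true nor m11 = false works.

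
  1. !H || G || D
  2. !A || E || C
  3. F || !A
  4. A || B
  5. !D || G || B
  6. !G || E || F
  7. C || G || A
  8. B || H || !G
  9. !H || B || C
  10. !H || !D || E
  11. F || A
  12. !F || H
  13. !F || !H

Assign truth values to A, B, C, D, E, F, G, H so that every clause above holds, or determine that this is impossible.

Branch on F: set F = true.
The clause (H) is unit, so H = true.
But (!H) is also a unit clause — contradiction.
Undo F and try F = false.
The clause (!A) is unit, so A = false.
But (A) is also a unit clause — contradiction.
Either choice for F ends in contradiction.

UNSATISFIABLE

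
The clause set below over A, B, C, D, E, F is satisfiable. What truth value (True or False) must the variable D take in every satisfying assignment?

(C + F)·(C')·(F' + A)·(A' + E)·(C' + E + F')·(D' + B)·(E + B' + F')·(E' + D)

True

Suppose D = 0.
(C') alone gives C = 0.
(F) alone gives F = 1.
(A) alone gives A = 1.
(E) alone gives E = 1.
Now (E') is unsatisfied and unit — conflict.
So every satisfying assignment has D = True.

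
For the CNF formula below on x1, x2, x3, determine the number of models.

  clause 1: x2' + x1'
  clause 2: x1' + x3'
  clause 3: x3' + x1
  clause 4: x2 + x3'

There are 2^3 = 8 truth assignments over (x1, x2, x3).
Split on x3. With x3 = 1, the clauses containing x3 are satisfied and x3' drops from the rest; 0 of the 2^2 = 4 assignments to the other variables satisfy what remains.
With x3 = 0, by the same count on the reduced clause set, 3 assignments work.
(One model: x1=F, x2=F, x3=F.)
Total: 0 + 3 = 3.

3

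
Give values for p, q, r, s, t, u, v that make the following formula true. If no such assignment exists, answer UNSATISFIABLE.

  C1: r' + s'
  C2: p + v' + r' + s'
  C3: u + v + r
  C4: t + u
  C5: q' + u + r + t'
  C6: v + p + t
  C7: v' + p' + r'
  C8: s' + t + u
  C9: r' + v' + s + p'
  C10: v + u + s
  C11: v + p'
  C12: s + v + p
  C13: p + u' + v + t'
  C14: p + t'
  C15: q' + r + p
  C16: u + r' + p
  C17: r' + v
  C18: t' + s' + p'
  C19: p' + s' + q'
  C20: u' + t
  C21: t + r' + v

Try r = 0.
Try u = 1.
From the singleton clause (t), t = 1.
From the singleton clause (p), p = 1.
From the singleton clause (v), v = 1.
From the singleton clause (s'), s = 0.
All clauses hold; q can take either value.

p=1,  q=1,  r=0,  s=0,  t=1,  u=1,  v=1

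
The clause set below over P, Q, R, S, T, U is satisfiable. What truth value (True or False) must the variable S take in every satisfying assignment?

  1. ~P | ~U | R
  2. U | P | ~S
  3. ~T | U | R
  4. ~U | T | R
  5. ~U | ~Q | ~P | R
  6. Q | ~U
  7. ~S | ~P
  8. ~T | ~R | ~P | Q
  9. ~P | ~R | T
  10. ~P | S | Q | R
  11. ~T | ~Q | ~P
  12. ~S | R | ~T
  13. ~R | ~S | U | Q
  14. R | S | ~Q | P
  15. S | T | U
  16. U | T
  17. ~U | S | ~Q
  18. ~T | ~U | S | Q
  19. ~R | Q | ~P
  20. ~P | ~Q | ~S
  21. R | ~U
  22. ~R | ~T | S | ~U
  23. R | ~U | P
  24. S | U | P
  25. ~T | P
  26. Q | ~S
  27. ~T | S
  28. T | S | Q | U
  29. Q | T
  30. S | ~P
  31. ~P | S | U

Suppose S = 0.
The clause (~T) is unit, so T = 0.
The clause (U) is unit, so U = 1.
The clause (R) is unit, so R = 1.
The clause (Q) is unit, so Q = 1.
That conflicts with the unit clause (~Q).
So every satisfying assignment has S = True.

True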